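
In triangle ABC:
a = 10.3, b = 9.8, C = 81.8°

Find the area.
Two sides and the included angle (SAS): A = ½·a·b·sin(C) = ½·10.3·9.8·sin(81.8°)
sin(81.8°) ≈ 0.989776
A ≈ ½·100.94·0.989776 = 50.47·0.989776 ≈ 49.954

Area = 49.95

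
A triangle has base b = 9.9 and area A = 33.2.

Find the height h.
A = ½·b·h  ⇒  h = 2A/b = 2·33.2/9.9 = 66.4/9.9 ≈ 6.70707

h = 6.707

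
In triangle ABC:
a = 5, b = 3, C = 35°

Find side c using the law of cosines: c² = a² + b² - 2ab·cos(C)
c² = 5² + 3² − 2·5·3·cos(35°)
cos(35°) ≈ 0.819152
c² ≈ 25 + 9 − 30·(0.819152) ≈ 34 − 24.5746 ≈ 9.42544
c ≈ √9.42544 ≈ 3.07009

c = 3.07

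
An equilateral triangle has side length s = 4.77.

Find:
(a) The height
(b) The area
(a) The height splits the triangle into two 30-60-90 halves: h = s·√3/2 = 4.77·1.73205/2 ≈ 8.26188/2 ≈ 4.13094
(b) Area = (√3/4)·s² = (√3/4)·4.77² = (√3/4)·22.7529 ≈ 0.433013·22.7529 ≈ 9.85229

Height = 4.131, Area = 9.852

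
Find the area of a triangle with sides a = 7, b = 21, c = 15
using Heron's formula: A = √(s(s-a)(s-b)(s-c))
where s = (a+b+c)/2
s = (7 + 21 + 15)/2 = 43/2 = 21.5
s − a = 14.5, s − b = 0.5, s − c = 6.5
s(s−a)(s−b)(s−c) = 21.5·14.5·0.5·6.5 = 1013.1875
Area = √1013.1875 ≈ 31.8306

s = 21.5, Area = 31.83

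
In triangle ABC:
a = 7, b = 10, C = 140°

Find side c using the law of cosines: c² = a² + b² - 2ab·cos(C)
c² = 7² + 10² − 2·7·10·cos(140°)
cos(140°) ≈ -0.766044
c² ≈ 49 + 100 − 140·(-0.766044) ≈ 149 + 107.246 ≈ 256.246
c ≈ √256.246 ≈ 16.0077

c = 16.01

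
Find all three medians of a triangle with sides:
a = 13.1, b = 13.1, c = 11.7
Median formula: m_a = ½√(2b² + 2c² − a²) (and cyclically). a² = 171.61, b² = 171.61, c² = 136.89.
m_a = ½√(2·171.61 + 2·136.89 − 171.61) = ½√445.39 ≈ ½·21.1043 ≈ 10.5521
m_b = ½√(2·171.61 + 2·136.89 − 171.61) = ½√445.39 ≈ ½·21.1043 ≈ 10.5521
m_c = ½√(2·171.61 + 2·171.61 − 136.89) = ½√549.55 ≈ ½·23.4425 ≈ 11.7212

m_a = 10.55, m_b = 10.55, m_c = 11.72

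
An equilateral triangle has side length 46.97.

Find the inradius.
r = Area/s with s the semi-perimeter.
Area = (√3/4)·46.97² = (√3/4)·2206.1809 ≈ 0.433013·2206.1809 ≈ 955.304
s = 3·46.97/2 = 70.455
r ≈ 955.304/70.455 ≈ 13.5591
(Equivalently r = side/(2√3) = 46.97/3.4641 ≈ 13.5591.)

r = 13.56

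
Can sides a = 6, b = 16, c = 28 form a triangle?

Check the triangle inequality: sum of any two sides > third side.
a + b vs c: 6 + 16 = 22 ≤ 28  ✗
a + c vs b: 6 + 28 = 34 > 16  ✓
b + c vs a: 16 + 28 = 44 > 6  ✓

No: 6 + 16 = 22 is not > 28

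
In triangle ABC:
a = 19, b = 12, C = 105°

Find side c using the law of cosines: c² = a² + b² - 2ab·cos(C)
c² = 19² + 12² − 2·19·12·cos(105°)
cos(105°) ≈ -0.258819
c² ≈ 361 + 144 − 456·(-0.258819) ≈ 505 + 118.021 ≈ 623.021
c ≈ √623.021 ≈ 24.9604

c = 24.96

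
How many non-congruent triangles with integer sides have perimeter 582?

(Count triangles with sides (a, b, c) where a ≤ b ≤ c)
Let a ≤ b ≤ c with a + b + c = 582. The only binding inequality is a + b > c, i.e. 582 − c > c, so c < 582/2; and c ≥ 582/3 since c is the largest side.
So 194 ≤ c ≤ 290. For each c, b runs from ⌈(582 − c)/2⌉ up to c (then a = 582 − b − c satisfies 1 ≤ a ≤ b automatically), giving c − ⌈(582 − c)/2⌉ + 1 choices.
Summing over c: 1 + 2 + 4 + 5 + … + 143 + 145  (97 terms, c = 194, …, 290) = 7057
Check (closed form: nearest integer to p²/48 for even p, (p+3)²/48 for odd p): 582²/48 = 338724/48 ≈ 7056.75 → 7057

7057 triangles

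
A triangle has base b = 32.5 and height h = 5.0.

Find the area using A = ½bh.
A = ½·b·h = ½·32.5·5.0 = ½·162.5 = 81.25

Area = 81.25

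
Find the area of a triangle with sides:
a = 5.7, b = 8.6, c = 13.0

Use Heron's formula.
s = (5.7 + 8.6 + 13.0)/2 = 27.3/2 = 13.65
s − a = 7.95, s − b = 5.05, s − c = 0.65
s(s−a)(s−b)(s−c) = 13.65·7.95·5.05·0.65 ≈ 356.209
Area = √356.209 ≈ 18.8735

Area = 18.87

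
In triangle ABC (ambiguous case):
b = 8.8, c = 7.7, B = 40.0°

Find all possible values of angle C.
b/sin(B) = c/sin(C)  ⇒  sin(C) = c·sin(B)/b = 7.7·sin(40.0°)/8.8
sin(40.0°) ≈ 0.642788
sin(C) ≈ 7.7·0.642788/8.8 ≈ 4.94946/8.8 ≈ 0.562439
Candidate 1: C₁ = arcsin(0.562439) ≈ 34.2247°  →  A = 180° − 40.0° − 34.2247° ≈ 105.775° > 0, valid
Candidate 2: C₂ = 180° − C₁ ≈ 145.775°  →  A = 180° − 40.0° − 145.775° ≈ -5.7753° ≤ 0, not a valid triangle

C = 34.22° (one solution)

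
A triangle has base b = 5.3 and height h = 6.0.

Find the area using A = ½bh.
A = ½·b·h = ½·5.3·6.0 = ½·31.8 = 15.9

Area = 15.9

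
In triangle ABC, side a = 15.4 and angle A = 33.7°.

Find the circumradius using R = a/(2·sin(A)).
R = a/(2·sin(A)) = 15.4/(2·sin(33.7°))
sin(33.7°) ≈ 0.554844
R ≈ 15.4/(2·0.554844) = 15.4/1.10969 ≈ 13.8778

R = 13.88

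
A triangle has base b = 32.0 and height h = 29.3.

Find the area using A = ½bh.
A = ½·b·h = ½·32.0·29.3 = ½·937.6 = 468.8

Area = 468.8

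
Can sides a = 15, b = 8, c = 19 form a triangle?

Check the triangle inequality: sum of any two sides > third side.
a + b vs c: 15 + 8 = 23 > 19  ✓
a + c vs b: 15 + 19 = 34 > 8  ✓
b + c vs a: 8 + 19 = 27 > 15  ✓

Yes, triangle inequality satisfied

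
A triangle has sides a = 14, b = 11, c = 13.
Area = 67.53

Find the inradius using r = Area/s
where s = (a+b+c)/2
s = (14 + 11 + 13)/2 = 38/2 = 19
r = Area/s = 67.53/19 ≈ 3.55421

r = 3.554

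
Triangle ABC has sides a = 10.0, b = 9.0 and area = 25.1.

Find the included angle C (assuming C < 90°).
Area = ½·a·b·sin(C)  ⇒  sin(C) = 2·Area/(a·b) = 2·25.1/(10.0·9.0) = 50.2/90 ≈ 0.557778
C = arcsin(0.557778) ≈ 33.9023° (taking the acute solution since C < 90°)

C = 33.9°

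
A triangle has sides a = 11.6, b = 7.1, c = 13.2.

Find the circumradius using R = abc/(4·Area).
First find the area with Heron's formula.
s = (11.6 + 7.1 + 13.2)/2 = 15.95
Area = √(s(s−a)(s−b)(s−c)) = √(15.95·4.35·8.85·2.75) ≈ √1688.6 ≈ 41.0925
abc = 11.6·7.1·13.2 = 1087.152
R = abc/(4·Area) ≈ 1087.152/(4·41.0925) = 1087.152/164.37 ≈ 6.61405

R = 6.614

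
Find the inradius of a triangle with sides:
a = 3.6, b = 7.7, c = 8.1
r = Area/s where s is the semi-perimeter.
s = (3.6 + 7.7 + 8.1)/2 = 19.4/2 = 9.7
Area = √(s(s−a)(s−b)(s−c)) = √(9.7·6.1·2·1.6) ≈ √189.344 ≈ 13.7602
r ≈ 13.7602/9.7 ≈ 1.41858

r = 1.419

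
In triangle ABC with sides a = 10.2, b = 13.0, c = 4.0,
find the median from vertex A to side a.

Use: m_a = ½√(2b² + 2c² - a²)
m_a = ½√(2·13.0² + 2·4.0² − 10.2²) = ½√(2·169 + 2·16 − 104.04) = ½√(338 + 32 − 104.04) = ½√265.96
√265.96 ≈ 16.3083, so m_a ≈ 8.15414

m_a = 8.154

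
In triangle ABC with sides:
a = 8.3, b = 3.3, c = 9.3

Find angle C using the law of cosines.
c² = a² + b² − 2ab·cos(C)  ⇒  cos(C) = (a² + b² − c²)/(2ab)
cos(C) = (8.3² + 3.3² − 9.3²)/(2·8.3·3.3) = (68.89 + 10.89 − 86.49)/54.78 = -6.71/54.78 ≈ -0.12249
C = arccos(-0.12249) ≈ 97.0358°

C = 97.04°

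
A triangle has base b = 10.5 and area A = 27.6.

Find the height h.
A = ½·b·h  ⇒  h = 2A/b = 2·27.6/10.5 = 55.2/10.5 ≈ 5.25714

h = 5.257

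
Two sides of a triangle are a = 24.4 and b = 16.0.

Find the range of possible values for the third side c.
Triangle inequality: |a − b| < c < a + b
|a − b| = |24.4 − 16.0| = 8.4
a + b = 24.4 + 16.0 = 40.4

8.4 < c < 40.4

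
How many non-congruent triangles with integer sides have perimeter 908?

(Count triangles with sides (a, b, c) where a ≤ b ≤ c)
Let a ≤ b ≤ c with a + b + c = 908. The only binding inequality is a + b > c, i.e. 908 − c > c, so c < 908/2; and c ≥ 908/3 since c is the largest side.
So 303 ≤ c ≤ 453. For each c, b runs from ⌈(908 − c)/2⌉ up to c (then a = 908 − b − c satisfies 1 ≤ a ≤ b automatically), giving c − ⌈(908 − c)/2⌉ + 1 choices.
Summing over c: 1 + 3 + 4 + 6 + … + 225 + 226  (151 terms, c = 303, …, 453) = 17176
Check (closed form: nearest integer to p²/48 for even p, (p+3)²/48 for odd p): 908²/48 = 824464/48 ≈ 17176.33 → 17176

17176 triangles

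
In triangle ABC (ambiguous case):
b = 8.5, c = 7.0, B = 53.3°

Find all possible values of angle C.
b/sin(B) = c/sin(C)  ⇒  sin(C) = c·sin(B)/b = 7.0·sin(53.3°)/8.5
sin(53.3°) ≈ 0.801776
sin(C) ≈ 7.0·0.801776/8.5 ≈ 5.61243/8.5 ≈ 0.660286
Candidate 1: C₁ = arcsin(0.660286) ≈ 41.3217°  →  A = 180° − 53.3° − 41.3217° ≈ 85.3783° > 0, valid
Candidate 2: C₂ = 180° − C₁ ≈ 138.678°  →  A = 180° − 53.3° − 138.678° ≈ -11.9783° ≤ 0, not a valid triangle

C = 41.32° (one solution)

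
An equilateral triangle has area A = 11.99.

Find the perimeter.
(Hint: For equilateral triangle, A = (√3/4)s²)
A = (√3/4)s²  ⇒  s² = 4A/√3 = 4·11.99/√3 = 47.96/1.73205 ≈ 27.6897
s ≈ √27.6897 ≈ 5.2621
Perimeter = 3s ≈ 3·5.2621 ≈ 15.7863

Perimeter = 15.79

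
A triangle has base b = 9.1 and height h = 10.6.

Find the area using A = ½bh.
A = ½·b·h = ½·9.1·10.6 = ½·96.46 = 48.23

Area = 48.23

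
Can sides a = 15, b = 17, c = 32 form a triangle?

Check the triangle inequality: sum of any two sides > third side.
a + b vs c: 15 + 17 = 32 ≤ 32  ✗
a + c vs b: 15 + 32 = 47 > 17  ✓
b + c vs a: 17 + 32 = 49 > 15  ✓

No: 15 + 17 = 32 is not > 32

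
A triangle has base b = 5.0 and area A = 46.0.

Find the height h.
A = ½·b·h  ⇒  h = 2A/b = 2·46.0/5.0 = 92/5.0 ≈ 18.4

h = 18.4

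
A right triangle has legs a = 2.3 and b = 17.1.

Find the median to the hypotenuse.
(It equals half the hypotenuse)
Hypotenuse c = √(a² + b²) = √(5.29 + 292.41) = √297.7 ≈ 17.254
Median to hypotenuse = c/2 ≈ 17.254/2 ≈ 8.62699

Median = 8.627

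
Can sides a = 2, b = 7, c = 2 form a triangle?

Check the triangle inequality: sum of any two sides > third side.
a + b vs c: 2 + 7 = 9 > 2  ✓
a + c vs b: 2 + 2 = 4 ≤ 7  ✗
b + c vs a: 7 + 2 = 9 > 2  ✓

No: 2 + 2 = 4 is not > 7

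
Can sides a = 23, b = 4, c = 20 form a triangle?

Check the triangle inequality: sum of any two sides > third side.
a + b vs c: 23 + 4 = 27 > 20  ✓
a + c vs b: 23 + 20 = 43 > 4  ✓
b + c vs a: 4 + 20 = 24 > 23  ✓

Yes, triangle inequality satisfied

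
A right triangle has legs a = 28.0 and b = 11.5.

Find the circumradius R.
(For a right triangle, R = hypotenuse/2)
Hypotenuse c = √(a² + b²) = √(784 + 132.25) = √916.25 ≈ 30.2696
R = c/2 ≈ 30.2696/2 ≈ 15.1348

R = 15.13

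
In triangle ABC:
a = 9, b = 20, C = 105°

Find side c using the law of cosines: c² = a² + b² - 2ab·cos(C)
c² = 9² + 20² − 2·9·20·cos(105°)
cos(105°) ≈ -0.258819
c² ≈ 81 + 400 − 360·(-0.258819) ≈ 481 + 93.1749 ≈ 574.175
c ≈ √574.175 ≈ 23.9619

c = 23.96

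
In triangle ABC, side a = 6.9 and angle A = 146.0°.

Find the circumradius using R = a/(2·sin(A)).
R = a/(2·sin(A)) = 6.9/(2·sin(146.0°))
sin(146.0°) ≈ 0.559193
R ≈ 6.9/(2·0.559193) = 6.9/1.11839 ≈ 6.16961

R = 6.17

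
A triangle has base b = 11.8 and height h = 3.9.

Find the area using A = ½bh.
A = ½·b·h = ½·11.8·3.9 = ½·46.02 = 23.01

Area = 23.01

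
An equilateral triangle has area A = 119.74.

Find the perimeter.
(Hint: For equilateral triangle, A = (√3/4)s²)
A = (√3/4)s²  ⇒  s² = 4A/√3 = 4·119.74/√3 = 478.96/1.73205 ≈ 276.528
s ≈ √276.528 ≈ 16.6291
Perimeter = 3s ≈ 3·16.6291 ≈ 49.8874

Perimeter = 49.89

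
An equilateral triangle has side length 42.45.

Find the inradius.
r = Area/s with s the semi-perimeter.
Area = (√3/4)·42.45² = (√3/4)·1802.0025 ≈ 0.433013·1802.0025 ≈ 780.29
s = 3·42.45/2 = 63.675
r ≈ 780.29/63.675 ≈ 12.2543
(Equivalently r = side/(2√3) = 42.45/3.4641 ≈ 12.2543.)

r = 12.25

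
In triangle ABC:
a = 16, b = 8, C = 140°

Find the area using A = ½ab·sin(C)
A = ½·a·b·sin(C) = ½·16·8·sin(140°)
sin(140°) ≈ 0.642788
A ≈ ½·128·0.642788 = 64·0.642788 ≈ 41.1384

Area = 41.14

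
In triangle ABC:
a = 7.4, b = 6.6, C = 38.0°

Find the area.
Two sides and the included angle (SAS): A = ½·a·b·sin(C) = ½·7.4·6.6·sin(38.0°)
sin(38.0°) ≈ 0.615661
A ≈ ½·48.84·0.615661 = 24.42·0.615661 ≈ 15.0345

Area = 15.03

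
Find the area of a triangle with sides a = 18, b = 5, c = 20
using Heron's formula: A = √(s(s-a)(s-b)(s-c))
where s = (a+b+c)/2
s = (18 + 5 + 20)/2 = 43/2 = 21.5
s − a = 3.5, s − b = 16.5, s − c = 1.5
s(s−a)(s−b)(s−c) = 21.5·3.5·16.5·1.5 = 1862.4375
Area = √1862.4375 ≈ 43.156

s = 21.5, Area = 43.16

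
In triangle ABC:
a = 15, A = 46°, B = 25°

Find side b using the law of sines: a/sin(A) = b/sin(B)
a/sin(A) = b/sin(B)  ⇒  b = a·sin(B)/sin(A) = 15·sin(25°)/sin(46°)
sin(25°) ≈ 0.422618, sin(46°) ≈ 0.71934
b ≈ 15·0.422618/0.71934 ≈ 6.33927/0.71934 ≈ 8.81263

b = 8.813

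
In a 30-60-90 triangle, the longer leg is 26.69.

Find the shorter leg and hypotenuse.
In a 30-60-90 triangle the sides are in ratio 1 : √3 : 2, so short leg = long leg/√3 and hypotenuse = 2·(short leg).
Short leg = 26.69/√3 ≈ 26.69/1.73205 ≈ 15.4095
Hypotenuse = 2·15.4095 ≈ 30.819

Short leg = 15.41, Hypotenuse = 30.82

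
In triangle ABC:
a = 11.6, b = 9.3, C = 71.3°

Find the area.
Two sides and the included angle (SAS): A = ½·a·b·sin(C) = ½·11.6·9.3·sin(71.3°)
sin(71.3°) ≈ 0.94721
A ≈ ½·107.88·0.94721 = 53.94·0.94721 ≈ 51.0925

Area = 51.09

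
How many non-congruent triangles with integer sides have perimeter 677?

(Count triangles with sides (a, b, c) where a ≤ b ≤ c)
Let a ≤ b ≤ c with a + b + c = 677. The only binding inequality is a + b > c, i.e. 677 − c > c, so c < 677/2; and c ≥ 677/3 since c is the largest side.
So 226 ≤ c ≤ 338. For each c, b runs from ⌈(677 − c)/2⌉ up to c (then a = 677 − b − c satisfies 1 ≤ a ≤ b automatically), giving c − ⌈(677 − c)/2⌉ + 1 choices.
Summing over c: 1 + 3 + 4 + 6 + … + 168 + 169  (113 terms, c = 226, …, 338) = 9633
Check (closed form: nearest integer to p²/48 for even p, (p+3)²/48 for odd p): (677+3)²/48 = 680²/48 = 462400/48 ≈ 9633.33 → 9633

9633 triangles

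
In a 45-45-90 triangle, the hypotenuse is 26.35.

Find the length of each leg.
In a 45-45-90 triangle hypotenuse = leg·√2, so leg = hypotenuse/√2.
Leg = 26.35/√2 ≈ 26.35/1.41421 ≈ 18.6323

Each leg = 18.63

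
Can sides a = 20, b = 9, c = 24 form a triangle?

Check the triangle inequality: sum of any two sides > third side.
a + b vs c: 20 + 9 = 29 > 24  ✓
a + c vs b: 20 + 24 = 44 > 9  ✓
b + c vs a: 9 + 24 = 33 > 20  ✓

Yes, triangle inequality satisfied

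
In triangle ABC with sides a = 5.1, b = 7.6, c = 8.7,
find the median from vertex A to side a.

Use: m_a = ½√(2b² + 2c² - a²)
m_a = ½√(2·7.6² + 2·8.7² − 5.1²) = ½√(2·57.76 + 2·75.69 − 26.01) = ½√(115.52 + 151.38 − 26.01) = ½√240.89
√240.89 ≈ 15.5206, so m_a ≈ 7.76032

m_a = 7.76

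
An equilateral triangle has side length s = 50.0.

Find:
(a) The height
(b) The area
(a) The height splits the triangle into two 30-60-90 halves: h = s·√3/2 = 50.0·1.73205/2 ≈ 86.6025/2 ≈ 43.3013
(b) Area = (√3/4)·s² = (√3/4)·50.0² = (√3/4)·2500 ≈ 0.433013·2500 ≈ 1082.53

Height = 43.3, Area = 1083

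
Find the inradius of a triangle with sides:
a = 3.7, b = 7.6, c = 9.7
r = Area/s where s is the semi-perimeter.
s = (3.7 + 7.6 + 9.7)/2 = 21/2 = 10.5
Area = √(s(s−a)(s−b)(s−c)) = √(10.5·6.8·2.9·0.8) ≈ √165.648 ≈ 12.8704
r ≈ 12.8704/10.5 ≈ 1.22576

r = 1.226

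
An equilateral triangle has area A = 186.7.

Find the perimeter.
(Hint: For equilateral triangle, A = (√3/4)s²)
A = (√3/4)s²  ⇒  s² = 4A/√3 = 4·186.7/√3 = 746.8/1.73205 ≈ 431.165
s ≈ √431.165 ≈ 20.7645
Perimeter = 3s ≈ 3·20.7645 ≈ 62.2936

Perimeter = 62.29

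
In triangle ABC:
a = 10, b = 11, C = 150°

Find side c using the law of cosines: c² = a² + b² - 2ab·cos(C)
c² = 10² + 11² − 2·10·11·cos(150°)
cos(150°) ≈ -0.866025
c² ≈ 100 + 121 − 220·(-0.866025) ≈ 221 + 190.526 ≈ 411.526
c ≈ √411.526 ≈ 20.2861

c = 20.29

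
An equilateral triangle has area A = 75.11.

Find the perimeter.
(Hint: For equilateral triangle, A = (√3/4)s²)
A = (√3/4)s²  ⇒  s² = 4A/√3 = 4·75.11/√3 = 300.44/1.73205 ≈ 173.459
s ≈ √173.459 ≈ 13.1704
Perimeter = 3s ≈ 3·13.1704 ≈ 39.5112

Perimeter = 39.51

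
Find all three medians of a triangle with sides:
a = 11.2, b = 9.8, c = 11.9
Median formula: m_a = ½√(2b² + 2c² − a²) (and cyclically). a² = 125.44, b² = 96.04, c² = 141.61.
m_a = ½√(2·96.04 + 2·141.61 − 125.44) = ½√349.86 ≈ ½·18.7045 ≈ 9.35227
m_b = ½√(2·125.44 + 2·141.61 − 96.04) = ½√438.06 ≈ ½·20.9299 ≈ 10.4649
m_c = ½√(2·125.44 + 2·96.04 − 141.61) = ½√301.35 ≈ ½·17.3594 ≈ 8.67972

m_a = 9.352, m_b = 10.46, m_c = 8.68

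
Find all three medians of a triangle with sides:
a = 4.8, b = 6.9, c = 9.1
Median formula: m_a = ½√(2b² + 2c² − a²) (and cyclically). a² = 23.04, b² = 47.61, c² = 82.81.
m_a = ½√(2·47.61 + 2·82.81 − 23.04) = ½√237.8 ≈ ½·15.4208 ≈ 7.71038
m_b = ½√(2·23.04 + 2·82.81 − 47.61) = ½√164.09 ≈ ½·12.8098 ≈ 6.40488
m_c = ½√(2·23.04 + 2·47.61 − 82.81) = ½√58.49 ≈ ½·7.64788 ≈ 3.82394

m_a = 7.71, m_b = 6.405, m_c = 3.824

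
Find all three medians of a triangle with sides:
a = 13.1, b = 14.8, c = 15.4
Median formula: m_a = ½√(2b² + 2c² − a²) (and cyclically). a² = 171.61, b² = 219.04, c² = 237.16.
m_a = ½√(2·219.04 + 2·237.16 − 171.61) = ½√740.79 ≈ ½·27.2175 ≈ 13.6087
m_b = ½√(2·171.61 + 2·237.16 − 219.04) = ½√598.5 ≈ ½·24.4643 ≈ 12.2321
m_c = ½√(2·171.61 + 2·219.04 − 237.16) = ½√544.14 ≈ ½·23.3268 ≈ 11.6634

m_a = 13.61, m_b = 12.23, m_c = 11.66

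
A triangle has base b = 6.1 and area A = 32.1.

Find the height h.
A = ½·b·h  ⇒  h = 2A/b = 2·32.1/6.1 = 64.2/6.1 ≈ 10.5246

h = 10.52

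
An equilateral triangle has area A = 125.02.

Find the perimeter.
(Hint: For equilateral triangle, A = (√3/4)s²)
A = (√3/4)s²  ⇒  s² = 4A/√3 = 4·125.02/√3 = 500.08/1.73205 ≈ 288.721
s ≈ √288.721 ≈ 16.9918
Perimeter = 3s ≈ 3·16.9918 ≈ 50.9754

Perimeter = 50.98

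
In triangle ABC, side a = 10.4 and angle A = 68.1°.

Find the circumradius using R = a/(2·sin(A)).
R = a/(2·sin(A)) = 10.4/(2·sin(68.1°))
sin(68.1°) ≈ 0.927836
R ≈ 10.4/(2·0.927836) = 10.4/1.85567 ≈ 5.60444

R = 5.604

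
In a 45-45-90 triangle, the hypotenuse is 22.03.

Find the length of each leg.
In a 45-45-90 triangle hypotenuse = leg·√2, so leg = hypotenuse/√2.
Leg = 22.03/√2 ≈ 22.03/1.41421 ≈ 15.5776

Each leg = 15.58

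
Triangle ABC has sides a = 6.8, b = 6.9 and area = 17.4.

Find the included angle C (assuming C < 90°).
Area = ½·a·b·sin(C)  ⇒  sin(C) = 2·Area/(a·b) = 2·17.4/(6.8·6.9) = 34.8/46.92 ≈ 0.741688
C = arcsin(0.741688) ≈ 47.8754° (taking the acute solution since C < 90°)

C = 47.88°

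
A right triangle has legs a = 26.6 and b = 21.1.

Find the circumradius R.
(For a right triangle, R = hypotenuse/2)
Hypotenuse c = √(a² + b²) = √(707.56 + 445.21) = √1152.77 ≈ 33.9525
R = c/2 ≈ 33.9525/2 ≈ 16.9762

R = 16.98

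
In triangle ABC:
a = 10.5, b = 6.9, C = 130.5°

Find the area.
Two sides and the included angle (SAS): A = ½·a·b·sin(C) = ½·10.5·6.9·sin(130.5°)
sin(130.5°) ≈ 0.760406
A ≈ ½·72.45·0.760406 = 36.225·0.760406 ≈ 27.5457

Area = 27.55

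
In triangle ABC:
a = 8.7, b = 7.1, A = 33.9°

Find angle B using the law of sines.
a/sin(A) = b/sin(B)  ⇒  sin(B) = b·sin(A)/a = 7.1·sin(33.9°)/8.7
sin(33.9°) ≈ 0.557745
sin(B) ≈ 7.1·0.557745/8.7 ≈ 3.95999/8.7 ≈ 0.455171
B = arcsin(0.455171) ≈ 27.076°
(Since b ≤ a we need B ≤ A, so the obtuse alternative 180° − 27.076° ≈ 152.924° is rejected.)

B = 27.08°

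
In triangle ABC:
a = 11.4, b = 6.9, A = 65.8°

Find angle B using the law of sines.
a/sin(A) = b/sin(B)  ⇒  sin(B) = b·sin(A)/a = 6.9·sin(65.8°)/11.4
sin(65.8°) ≈ 0.91212
sin(B) ≈ 6.9·0.91212/11.4 ≈ 6.29363/11.4 ≈ 0.552073
B = arcsin(0.552073) ≈ 33.5093°
(Since b ≤ a we need B ≤ A, so the obtuse alternative 180° − 33.5093° ≈ 146.491° is rejected.)

B = 33.51°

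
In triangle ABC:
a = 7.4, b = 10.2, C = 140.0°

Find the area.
Two sides and the included angle (SAS): A = ½·a·b·sin(C) = ½·7.4·10.2·sin(140.0°)
sin(140.0°) ≈ 0.642788
A ≈ ½·75.48·0.642788 = 37.74·0.642788 ≈ 24.2588

Area = 24.26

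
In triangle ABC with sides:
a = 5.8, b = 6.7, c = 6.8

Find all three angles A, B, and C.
Law of cosines for each angle (a² = 33.64, b² = 44.89, c² = 46.24):
cos(A) = (b² + c² − a²)/(2bc) = (44.89 + 46.24 − 33.64)/(2·6.7·6.8) = 57.49/91.12 ≈ 0.630926  ⇒  A ≈ 50.8815°
cos(B) = (a² + c² − b²)/(2ac) = (33.64 + 46.24 − 44.89)/(2·5.8·6.8) = 34.99/78.88 ≈ 0.443585  ⇒  B ≈ 63.6671°
cos(C) = (a² + b² − c²)/(2ab) = (33.64 + 44.89 − 46.24)/(2·5.8·6.7) = 32.29/77.72 ≈ 0.415466  ⇒  C ≈ 65.4513°
Check: A + B + C ≈ 180°

A = 50.88°, B = 63.67°, C = 65.45°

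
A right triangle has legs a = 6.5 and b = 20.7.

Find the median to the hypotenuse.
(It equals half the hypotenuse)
Hypotenuse c = √(a² + b²) = √(42.25 + 428.49) = √470.74 ≈ 21.6965
Median to hypotenuse = c/2 ≈ 21.6965/2 ≈ 10.8483

Median = 10.85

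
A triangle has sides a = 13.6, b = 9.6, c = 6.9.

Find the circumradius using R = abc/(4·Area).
First find the area with Heron's formula.
s = (13.6 + 9.6 + 6.9)/2 = 15.05
Area = √(s(s−a)(s−b)(s−c)) = √(15.05·1.45·5.45·8.15) ≈ √969.301 ≈ 31.1336
abc = 13.6·9.6·6.9 = 900.864
R = abc/(4·Area) ≈ 900.864/(4·31.1336) = 900.864/124.534 ≈ 7.23386

R = 7.234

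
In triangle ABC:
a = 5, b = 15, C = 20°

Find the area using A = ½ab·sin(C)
A = ½·a·b·sin(C) = ½·5·15·sin(20°)
sin(20°) ≈ 0.34202
A ≈ ½·75·0.34202 = 37.5·0.34202 ≈ 12.8258

Area = 12.83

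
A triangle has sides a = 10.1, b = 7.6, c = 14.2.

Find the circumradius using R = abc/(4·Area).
First find the area with Heron's formula.
s = (10.1 + 7.6 + 14.2)/2 = 15.95
Area = √(s(s−a)(s−b)(s−c)) = √(15.95·5.85·8.35·1.75) ≈ √1363.46 ≈ 36.925
abc = 10.1·7.6·14.2 = 1089.992
R = abc/(4·Area) ≈ 1089.992/(4·36.925) = 1089.992/147.7 ≈ 7.37977

R = 7.38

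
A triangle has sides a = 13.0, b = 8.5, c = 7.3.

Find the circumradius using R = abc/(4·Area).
First find the area with Heron's formula.
s = (13.0 + 8.5 + 7.3)/2 = 14.4
Area = √(s(s−a)(s−b)(s−c)) = √(14.4·1.4·5.9·7.1) ≈ √844.502 ≈ 29.0603
abc = 13.0·8.5·7.3 = 806.65
R = abc/(4·Area) ≈ 806.65/(4·29.0603) = 806.65/116.241 ≈ 6.93944

R = 6.939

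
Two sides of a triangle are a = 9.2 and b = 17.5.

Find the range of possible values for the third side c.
Triangle inequality: |a − b| < c < a + b
|a − b| = |9.2 − 17.5| = 8.3
a + b = 9.2 + 17.5 = 26.7

8.3 < c < 26.7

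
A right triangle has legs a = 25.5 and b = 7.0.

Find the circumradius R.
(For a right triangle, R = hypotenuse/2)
Hypotenuse c = √(a² + b²) = √(650.25 + 49) = √699.25 ≈ 26.4433
R = c/2 ≈ 26.4433/2 ≈ 13.2217

R = 13.22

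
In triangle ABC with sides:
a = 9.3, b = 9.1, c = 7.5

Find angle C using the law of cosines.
c² = a² + b² − 2ab·cos(C)  ⇒  cos(C) = (a² + b² − c²)/(2ab)
cos(C) = (9.3² + 9.1² − 7.5²)/(2·9.3·9.1) = (86.49 + 82.81 − 56.25)/169.26 = 113.05/169.26 ≈ 0.667907
C = arccos(0.667907) ≈ 48.0942°

C = 48.09°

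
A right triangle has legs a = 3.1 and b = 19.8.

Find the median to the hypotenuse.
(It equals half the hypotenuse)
Hypotenuse c = √(a² + b²) = √(9.61 + 392.04) = √401.65 ≈ 20.0412
Median to hypotenuse = c/2 ≈ 20.0412/2 ≈ 10.0206

Median = 10.02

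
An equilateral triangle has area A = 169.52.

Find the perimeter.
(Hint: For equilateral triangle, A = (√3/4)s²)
A = (√3/4)s²  ⇒  s² = 4A/√3 = 4·169.52/√3 = 678.08/1.73205 ≈ 391.49
s ≈ √391.49 ≈ 19.7861
Perimeter = 3s ≈ 3·19.7861 ≈ 59.3583

Perimeter = 59.36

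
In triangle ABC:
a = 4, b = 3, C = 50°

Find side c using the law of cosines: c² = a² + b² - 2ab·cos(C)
c² = 4² + 3² − 2·4·3·cos(50°)
cos(50°) ≈ 0.642788
c² ≈ 16 + 9 − 24·(0.642788) ≈ 25 − 15.4269 ≈ 9.5731
c ≈ √9.5731 ≈ 3.09404

c = 3.094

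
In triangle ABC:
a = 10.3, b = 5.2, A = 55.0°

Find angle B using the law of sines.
a/sin(A) = b/sin(B)  ⇒  sin(B) = b·sin(A)/a = 5.2·sin(55.0°)/10.3
sin(55.0°) ≈ 0.819152
sin(B) ≈ 5.2·0.819152/10.3 ≈ 4.25959/10.3 ≈ 0.413552
B = arcsin(0.413552) ≈ 24.4282°
(Since b ≤ a we need B ≤ A, so the obtuse alternative 180° − 24.4282° ≈ 155.572° is rejected.)

B = 24.43°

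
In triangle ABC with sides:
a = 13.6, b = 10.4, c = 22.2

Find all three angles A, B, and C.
Law of cosines for each angle (a² = 184.96, b² = 108.16, c² = 492.84):
cos(A) = (b² + c² − a²)/(2bc) = (108.16 + 492.84 − 184.96)/(2·10.4·22.2) = 416.04/461.76 ≈ 0.900988  ⇒  A ≈ 25.7118°
cos(B) = (a² + c² − b²)/(2ac) = (184.96 + 492.84 − 108.16)/(2·13.6·22.2) = 569.64/603.84 ≈ 0.943362  ⇒  B ≈ 19.3759°
cos(C) = (a² + b² − c²)/(2ab) = (184.96 + 108.16 − 492.84)/(2·13.6·10.4) = -199.72/282.88 ≈ -0.706024  ⇒  C ≈ 134.912°
Check: A + B + C ≈ 180°

A = 25.71°, B = 19.38°, C = 134.9°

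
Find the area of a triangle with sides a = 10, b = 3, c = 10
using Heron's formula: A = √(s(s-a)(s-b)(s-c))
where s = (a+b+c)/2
s = (10 + 3 + 10)/2 = 23/2 = 11.5
s − a = 1.5, s − b = 8.5, s − c = 1.5
s(s−a)(s−b)(s−c) = 11.5·1.5·8.5·1.5 = 219.9375
Area = √219.9375 ≈ 14.8303

s = 11.5, Area = 14.83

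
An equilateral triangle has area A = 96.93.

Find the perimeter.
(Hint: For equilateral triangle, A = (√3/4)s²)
A = (√3/4)s²  ⇒  s² = 4A/√3 = 4·96.93/√3 = 387.72/1.73205 ≈ 223.85
s ≈ √223.85 ≈ 14.9616
Perimeter = 3s ≈ 3·14.9616 ≈ 44.8849

Perimeter = 44.88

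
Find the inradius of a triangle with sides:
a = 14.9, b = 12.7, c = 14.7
r = Area/s where s is the semi-perimeter.
s = (14.9 + 12.7 + 14.7)/2 = 42.3/2 = 21.15
Area = √(s(s−a)(s−b)(s−c)) = √(21.15·6.25·8.45·6.45) ≈ √7204.55 ≈ 84.8796
r ≈ 84.8796/21.15 ≈ 4.01322

r = 4.013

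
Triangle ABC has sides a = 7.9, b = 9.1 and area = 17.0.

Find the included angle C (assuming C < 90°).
Area = ½·a·b·sin(C)  ⇒  sin(C) = 2·Area/(a·b) = 2·17.0/(7.9·9.1) = 34/71.89 ≈ 0.472945
C = arcsin(0.472945) ≈ 28.2256° (taking the acute solution since C < 90°)

C = 28.23°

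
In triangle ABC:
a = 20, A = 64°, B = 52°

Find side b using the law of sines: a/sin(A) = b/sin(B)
a/sin(A) = b/sin(B)  ⇒  b = a·sin(B)/sin(A) = 20·sin(52°)/sin(64°)
sin(52°) ≈ 0.788011, sin(64°) ≈ 0.898794
b ≈ 20·0.788011/0.898794 ≈ 15.7602/0.898794 ≈ 17.5348

b = 17.53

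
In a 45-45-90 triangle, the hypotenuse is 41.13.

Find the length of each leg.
In a 45-45-90 triangle hypotenuse = leg·√2, so leg = hypotenuse/√2.
Leg = 41.13/√2 ≈ 41.13/1.41421 ≈ 29.0833

Each leg = 29.08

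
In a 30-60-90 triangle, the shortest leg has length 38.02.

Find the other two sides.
In a 30-60-90 triangle the sides are in ratio 1 : √3 : 2 (short leg : long leg : hypotenuse).
Long leg = 38.02·√3 ≈ 38.02·1.73205 ≈ 65.8526
Hypotenuse = 2·38.02 = 76.04

Long leg = 38.02√3 = 65.85, Hypotenuse = 76.04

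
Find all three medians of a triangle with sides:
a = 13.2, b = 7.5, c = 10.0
Median formula: m_a = ½√(2b² + 2c² − a²) (and cyclically). a² = 174.24, b² = 56.25, c² = 100.
m_a = ½√(2·56.25 + 2·100 − 174.24) = ½√138.26 ≈ ½·11.7584 ≈ 5.8792
m_b = ½√(2·174.24 + 2·100 − 56.25) = ½√492.23 ≈ ½·22.1863 ≈ 11.0931
m_c = ½√(2·174.24 + 2·56.25 − 100) = ½√360.98 ≈ ½·18.9995 ≈ 9.49974

m_a = 5.879, m_b = 11.09, m_c = 9.5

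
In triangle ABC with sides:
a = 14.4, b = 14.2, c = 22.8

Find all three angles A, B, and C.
Law of cosines for each angle (a² = 207.36, b² = 201.64, c² = 519.84):
cos(A) = (b² + c² − a²)/(2bc) = (201.64 + 519.84 − 207.36)/(2·14.2·22.8) = 514.12/647.52 ≈ 0.793983  ⇒  A ≈ 37.4407°
cos(B) = (a² + c² − b²)/(2ac) = (207.36 + 519.84 − 201.64)/(2·14.4·22.8) = 525.56/656.64 ≈ 0.800378  ⇒  B ≈ 36.8338°
cos(C) = (a² + b² − c²)/(2ab) = (207.36 + 201.64 − 519.84)/(2·14.4·14.2) = -110.84/408.96 ≈ -0.271029  ⇒  C ≈ 105.726°
Check: A + B + C ≈ 180°

A = 37.44°, B = 36.83°, C = 105.7°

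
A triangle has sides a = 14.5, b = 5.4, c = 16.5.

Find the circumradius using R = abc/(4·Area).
First find the area with Heron's formula.
s = (14.5 + 5.4 + 16.5)/2 = 18.2
Area = √(s(s−a)(s−b)(s−c)) = √(18.2·3.7·12.8·1.7) ≈ √1465.32 ≈ 38.2795
abc = 14.5·5.4·16.5 = 1291.95
R = abc/(4·Area) ≈ 1291.95/(4·38.2795) = 1291.95/153.118 ≈ 8.43762

R = 8.438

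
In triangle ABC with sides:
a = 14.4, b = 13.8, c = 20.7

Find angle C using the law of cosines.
c² = a² + b² − 2ab·cos(C)  ⇒  cos(C) = (a² + b² − c²)/(2ab)
cos(C) = (14.4² + 13.8² − 20.7²)/(2·14.4·13.8) = (207.36 + 190.44 − 428.49)/397.44 = -30.69/397.44 ≈ -0.0772192
C = arccos(-0.0772192) ≈ 94.4287°

C = 94.43°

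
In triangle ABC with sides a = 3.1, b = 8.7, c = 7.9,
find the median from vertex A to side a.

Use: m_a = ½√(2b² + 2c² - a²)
m_a = ½√(2·8.7² + 2·7.9² − 3.1²) = ½√(2·75.69 + 2·62.41 − 9.61) = ½√(151.38 + 124.82 − 9.61) = ½√266.59
√266.59 ≈ 16.3276, so m_a ≈ 8.16379

m_a = 8.164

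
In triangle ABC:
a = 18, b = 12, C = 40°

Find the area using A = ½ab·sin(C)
A = ½·a·b·sin(C) = ½·18·12·sin(40°)
sin(40°) ≈ 0.642788
A ≈ ½·216·0.642788 = 108·0.642788 ≈ 69.4211

Area = 69.42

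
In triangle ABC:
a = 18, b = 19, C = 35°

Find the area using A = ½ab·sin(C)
A = ½·a·b·sin(C) = ½·18·19·sin(35°)
sin(35°) ≈ 0.573576
A ≈ ½·342·0.573576 = 171·0.573576 ≈ 98.0816

Area = 98.08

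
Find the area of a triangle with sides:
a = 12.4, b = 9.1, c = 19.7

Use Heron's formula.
s = (12.4 + 9.1 + 19.7)/2 = 41.2/2 = 20.6
s − a = 8.2, s − b = 11.5, s − c = 0.9
s(s−a)(s−b)(s−c) = 20.6·8.2·11.5·0.9 ≈ 1748.32
Area = √1748.32 ≈ 41.8129

Area = 41.81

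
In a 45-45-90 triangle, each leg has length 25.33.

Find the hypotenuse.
In a 45-45-90 triangle the sides are in ratio 1 : 1 : √2, so hypotenuse = leg·√2.
Hypotenuse = 25.33·√2 ≈ 25.33·1.41421 ≈ 35.822

Hypotenuse = 25.33√2 = 35.82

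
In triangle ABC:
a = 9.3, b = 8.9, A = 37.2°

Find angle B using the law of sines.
a/sin(A) = b/sin(B)  ⇒  sin(B) = b·sin(A)/a = 8.9·sin(37.2°)/9.3
sin(37.2°) ≈ 0.604599
sin(B) ≈ 8.9·0.604599/9.3 ≈ 5.38093/9.3 ≈ 0.578595
B = arcsin(0.578595) ≈ 35.3518°
(Since b ≤ a we need B ≤ A, so the obtuse alternative 180° − 35.3518° ≈ 144.648° is rejected.)

B = 35.35°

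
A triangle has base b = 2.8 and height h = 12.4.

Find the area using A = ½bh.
A = ½·b·h = ½·2.8·12.4 = ½·34.72 = 17.36

Area = 17.36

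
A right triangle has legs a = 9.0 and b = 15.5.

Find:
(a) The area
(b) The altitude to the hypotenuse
(a) The legs are perpendicular, so Area = ½·a·b = ½·9.0·15.5 = ½·139.5 = 69.75
(b) Hypotenuse c = √(a² + b²) = √(81 + 240.25) = √321.25 ≈ 17.9234
    Area = ½·c·h_c  ⇒  h_c = 2·Area/c = 139.5/17.9234 ≈ 7.7831

Area = 69.75, h_c = 7.783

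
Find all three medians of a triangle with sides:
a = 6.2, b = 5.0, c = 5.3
Median formula: m_a = ½√(2b² + 2c² − a²) (and cyclically). a² = 38.44, b² = 25, c² = 28.09.
m_a = ½√(2·25 + 2·28.09 − 38.44) = ½√67.74 ≈ ½·8.23043 ≈ 4.11522
m_b = ½√(2·38.44 + 2·28.09 − 25) = ½√108.06 ≈ ½·10.3952 ≈ 5.1976
m_c = ½√(2·38.44 + 2·25 − 28.09) = ½√98.79 ≈ ½·9.93932 ≈ 4.96966

m_a = 4.115, m_b = 5.198, m_c = 4.97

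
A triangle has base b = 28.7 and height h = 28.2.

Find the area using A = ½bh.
A = ½·b·h = ½·28.7·28.2 = ½·809.34 = 404.67

Area = 404.67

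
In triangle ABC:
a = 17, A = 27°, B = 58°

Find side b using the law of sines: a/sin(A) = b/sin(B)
a/sin(A) = b/sin(B)  ⇒  b = a·sin(B)/sin(A) = 17·sin(58°)/sin(27°)
sin(58°) ≈ 0.848048, sin(27°) ≈ 0.45399
b ≈ 17·0.848048/0.45399 ≈ 14.4168/0.45399 ≈ 31.7558

b = 31.76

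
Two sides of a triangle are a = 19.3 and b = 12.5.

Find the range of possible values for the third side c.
Triangle inequality: |a − b| < c < a + b
|a − b| = |19.3 − 12.5| = 6.8
a + b = 19.3 + 12.5 = 31.8

6.8 < c < 31.8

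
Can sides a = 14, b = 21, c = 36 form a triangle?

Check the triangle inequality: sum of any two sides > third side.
a + b vs c: 14 + 21 = 35 ≤ 36  ✗
a + c vs b: 14 + 36 = 50 > 21  ✓
b + c vs a: 21 + 36 = 57 > 14  ✓

No: 14 + 21 = 35 is not > 36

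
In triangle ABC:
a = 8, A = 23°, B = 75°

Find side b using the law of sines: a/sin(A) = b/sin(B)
a/sin(A) = b/sin(B)  ⇒  b = a·sin(B)/sin(A) = 8·sin(75°)/sin(23°)
sin(75°) ≈ 0.965926, sin(23°) ≈ 0.390731
b ≈ 8·0.965926/0.390731 ≈ 7.72741/0.390731 ≈ 19.7768

b = 19.78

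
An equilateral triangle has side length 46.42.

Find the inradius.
r = Area/s with s the semi-perimeter.
Area = (√3/4)·46.42² = (√3/4)·2154.8164 ≈ 0.433013·2154.8164 ≈ 933.063
s = 3·46.42/2 = 69.63
r ≈ 933.063/69.63 ≈ 13.4003
(Equivalently r = side/(2√3) = 46.42/3.4641 ≈ 13.4003.)

r = 13.4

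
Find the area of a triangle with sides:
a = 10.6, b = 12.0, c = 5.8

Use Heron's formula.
s = (10.6 + 12.0 + 5.8)/2 = 28.4/2 = 14.2
s − a = 3.6, s − b = 2.2, s − c = 8.4
s(s−a)(s−b)(s−c) = 14.2·3.6·2.2·8.4 ≈ 944.698
Area = √944.698 ≈ 30.7359

Area = 30.74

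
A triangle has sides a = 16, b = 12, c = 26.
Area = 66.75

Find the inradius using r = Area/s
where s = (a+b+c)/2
s = (16 + 12 + 26)/2 = 54/2 = 27
r = Area/s = 66.75/27 ≈ 2.47222

r = 2.472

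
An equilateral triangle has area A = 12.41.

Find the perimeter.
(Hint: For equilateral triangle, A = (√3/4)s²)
A = (√3/4)s²  ⇒  s² = 4A/√3 = 4·12.41/√3 = 49.64/1.73205 ≈ 28.6597
s ≈ √28.6597 ≈ 5.35347
Perimeter = 3s ≈ 3·5.35347 ≈ 16.0604

Perimeter = 16.06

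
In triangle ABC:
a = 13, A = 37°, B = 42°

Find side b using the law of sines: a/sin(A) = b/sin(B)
a/sin(A) = b/sin(B)  ⇒  b = a·sin(B)/sin(A) = 13·sin(42°)/sin(37°)
sin(42°) ≈ 0.669131, sin(37°) ≈ 0.601815
b ≈ 13·0.669131/0.601815 ≈ 8.6987/0.601815 ≈ 14.4541

b = 14.45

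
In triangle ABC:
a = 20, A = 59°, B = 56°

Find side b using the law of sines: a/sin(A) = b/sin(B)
a/sin(A) = b/sin(B)  ⇒  b = a·sin(B)/sin(A) = 20·sin(56°)/sin(59°)
sin(56°) ≈ 0.829038, sin(59°) ≈ 0.857167
b ≈ 20·0.829038/0.857167 ≈ 16.5808/0.857167 ≈ 19.3437

b = 19.34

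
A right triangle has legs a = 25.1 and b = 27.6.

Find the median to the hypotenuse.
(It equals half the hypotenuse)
Hypotenuse c = √(a² + b²) = √(630.01 + 761.76) = √1391.77 ≈ 37.3064
Median to hypotenuse = c/2 ≈ 37.3064/2 ≈ 18.6532

Median = 18.65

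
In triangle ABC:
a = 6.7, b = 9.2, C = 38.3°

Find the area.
Two sides and the included angle (SAS): A = ½·a·b·sin(C) = ½·6.7·9.2·sin(38.3°)
sin(38.3°) ≈ 0.619779
A ≈ ½·61.64·0.619779 = 30.82·0.619779 ≈ 19.1016

Area = 19.1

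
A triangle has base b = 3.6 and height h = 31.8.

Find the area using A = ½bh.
A = ½·b·h = ½·3.6·31.8 = ½·114.48 = 57.24

Area = 57.24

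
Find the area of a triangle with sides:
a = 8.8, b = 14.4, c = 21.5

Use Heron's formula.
s = (8.8 + 14.4 + 21.5)/2 = 44.7/2 = 22.35
s − a = 13.55, s − b = 7.95, s − c = 0.85
s(s−a)(s−b)(s−c) = 22.35·13.55·7.95·0.85 ≈ 2046.46
Area = √2046.46 ≈ 45.2378

Area = 45.24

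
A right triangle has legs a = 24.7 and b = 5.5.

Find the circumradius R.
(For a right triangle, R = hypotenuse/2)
Hypotenuse c = √(a² + b²) = √(610.09 + 30.25) = √640.34 ≈ 25.3049
R = c/2 ≈ 25.3049/2 ≈ 12.6525

R = 12.65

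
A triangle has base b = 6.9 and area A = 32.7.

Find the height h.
A = ½·b·h  ⇒  h = 2A/b = 2·32.7/6.9 = 65.4/6.9 ≈ 9.47826

h = 9.478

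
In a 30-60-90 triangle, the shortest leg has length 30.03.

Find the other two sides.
In a 30-60-90 triangle the sides are in ratio 1 : √3 : 2 (short leg : long leg : hypotenuse).
Long leg = 30.03·√3 ≈ 30.03·1.73205 ≈ 52.0135
Hypotenuse = 2·30.03 = 60.06

Long leg = 30.03√3 = 52.01, Hypotenuse = 60.06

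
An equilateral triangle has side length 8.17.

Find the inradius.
r = Area/s with s the semi-perimeter.
Area = (√3/4)·8.17² = (√3/4)·66.7489 ≈ 0.433013·66.7489 ≈ 28.9031
s = 3·8.17/2 = 12.255
r ≈ 28.9031/12.255 ≈ 2.35848
(Equivalently r = side/(2√3) = 8.17/3.4641 ≈ 2.35848.)

r = 2.358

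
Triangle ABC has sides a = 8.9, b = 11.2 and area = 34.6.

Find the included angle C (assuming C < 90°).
Area = ½·a·b·sin(C)  ⇒  sin(C) = 2·Area/(a·b) = 2·34.6/(8.9·11.2) = 69.2/99.68 ≈ 0.694222
C = arcsin(0.694222) ≈ 43.9652° (taking the acute solution since C < 90°)

C = 43.97°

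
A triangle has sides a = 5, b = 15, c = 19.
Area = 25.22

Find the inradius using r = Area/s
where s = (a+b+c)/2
s = (5 + 15 + 19)/2 = 39/2 = 19.5
r = Area/s = 25.22/19.5 ≈ 1.29333

r = 1.293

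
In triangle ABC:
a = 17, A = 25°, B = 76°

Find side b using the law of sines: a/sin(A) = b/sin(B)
a/sin(A) = b/sin(B)  ⇒  b = a·sin(B)/sin(A) = 17·sin(76°)/sin(25°)
sin(76°) ≈ 0.970296, sin(25°) ≈ 0.422618
b ≈ 17·0.970296/0.422618 ≈ 16.495/0.422618 ≈ 39.0306

b = 39.03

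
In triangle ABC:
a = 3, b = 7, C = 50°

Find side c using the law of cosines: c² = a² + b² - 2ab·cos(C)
c² = 3² + 7² − 2·3·7·cos(50°)
cos(50°) ≈ 0.642788
c² ≈ 9 + 49 − 42·(0.642788) ≈ 58 − 26.9971 ≈ 31.0029
c ≈ √31.0029 ≈ 5.56803

c = 5.568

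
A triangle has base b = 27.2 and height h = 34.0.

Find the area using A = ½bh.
A = ½·b·h = ½·27.2·34.0 = ½·924.8 = 462.4

Area = 462.4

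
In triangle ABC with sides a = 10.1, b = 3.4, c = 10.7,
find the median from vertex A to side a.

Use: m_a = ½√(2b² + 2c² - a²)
m_a = ½√(2·3.4² + 2·10.7² − 10.1²) = ½√(2·11.56 + 2·114.49 − 102.01) = ½√(23.12 + 228.98 − 102.01) = ½√150.09
√150.09 ≈ 12.2511, so m_a ≈ 6.12556

m_a = 6.126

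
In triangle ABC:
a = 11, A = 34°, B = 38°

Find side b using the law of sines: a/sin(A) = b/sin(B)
a/sin(A) = b/sin(B)  ⇒  b = a·sin(B)/sin(A) = 11·sin(38°)/sin(34°)
sin(38°) ≈ 0.615661, sin(34°) ≈ 0.559193
b ≈ 11·0.615661/0.559193 ≈ 6.77228/0.559193 ≈ 12.1108

b = 12.11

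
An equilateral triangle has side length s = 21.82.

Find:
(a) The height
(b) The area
(a) The height splits the triangle into two 30-60-90 halves: h = s·√3/2 = 21.82·1.73205/2 ≈ 37.7933/2 ≈ 18.8967
(b) Area = (√3/4)·s² = (√3/4)·21.82² = (√3/4)·476.1124 ≈ 0.433013·476.1124 ≈ 206.163

Height = 18.9, Area = 206.2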